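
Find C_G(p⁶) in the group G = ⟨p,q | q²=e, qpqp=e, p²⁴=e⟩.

⟨p⁶⟩ ⊆ C_G(p⁶) since powers of p⁶ commute with p⁶; so |C_G(p⁶)| ≥ |⟨p⁶⟩| = 4.
By orbit–stabilizer, |C_G(p⁶)| = |G| / |conj. class of p⁶| = 48 / 2 = 24.
The 24 elements commuting with p⁶ are {e, p, p², p³, p⁴, p⁵, p⁶, p⁷, p⁸, p⁹, p¹⁰, p¹¹, p¹², p¹³, p¹⁴, p¹⁵, p¹⁶, p¹⁷, p¹⁸, p¹⁹, p²⁰, p²¹, p²², p²³}.

Answer: {e, p, p², p³, p⁴, p⁵, p⁶, p⁷, p⁸, p⁹, p¹⁰, p¹¹, p¹², p¹³, p¹⁴, p¹⁵, p¹⁶, p¹⁷, p¹⁸, p¹⁹, p²⁰, p²¹, p²², p²³}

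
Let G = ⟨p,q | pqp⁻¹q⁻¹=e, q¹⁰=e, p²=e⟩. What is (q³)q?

Compute (q³) · q by multiplying left to right and reducing via the relations at each step:
  (q³) · q = q⁴

Answer: q⁴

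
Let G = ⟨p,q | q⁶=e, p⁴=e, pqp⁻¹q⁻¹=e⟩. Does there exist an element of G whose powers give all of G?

|G| = 24, but the maximum element order in G is 12 < 24. No single element generates all of G, so G is not cyclic.

Answer: No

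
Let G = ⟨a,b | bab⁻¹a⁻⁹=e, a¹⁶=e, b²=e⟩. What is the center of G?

An element z ∈ Z(G) iff z commutes with every generator.
For example a² is central: (a²)·a = a³ = a·(a²); (a²)·b = a²b = b·(a²).
Whereas a ∉ Z(G) since a·b = ab ≠ a⁹b = b·a.
Checking each of the 32 elements this way gives Z(G) = {e, a², a⁴, a⁶, a⁸, a¹⁰, a¹², a¹⁴}, of order 8.

Answer: {e, a², a⁴, a⁶, a⁸, a¹⁰, a¹², a¹⁴}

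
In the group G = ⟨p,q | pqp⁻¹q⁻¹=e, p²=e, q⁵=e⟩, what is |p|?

Compute successive powers until reaching e:
  p¹ = p, p² = e.
The smallest positive k with pᵏ = e is 2.

Answer: 2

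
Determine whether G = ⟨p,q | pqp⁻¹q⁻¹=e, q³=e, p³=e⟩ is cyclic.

|G| = 9, but the maximum element order in G is 3 < 9. No single element generates all of G, so G is not cyclic.

Answer: No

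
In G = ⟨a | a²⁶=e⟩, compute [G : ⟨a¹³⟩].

First find ord(a¹³) by computing successive powers:
  (a¹³)¹ = a¹³, (a¹³)² = e.
So |⟨a¹³⟩| = ord(a¹³) = 2. With |G| = 26, by Lagrange [G : ⟨a¹³⟩] = 26/2 = 13.

Answer: 13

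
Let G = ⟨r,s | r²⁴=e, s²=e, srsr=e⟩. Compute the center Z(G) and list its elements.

An element z ∈ Z(G) iff z commutes with every generator.
For example r¹² is central: (r¹²)·r = r¹³ = r·(r¹²); (r¹²)·s = r¹²s = s·(r¹²).
Whereas r ∉ Z(G) since r·s = rs ≠ r²³s = s·r.
Checking each of the 48 elements this way gives Z(G) = {e, r¹²}, of order 2.

Answer: {e, r¹²}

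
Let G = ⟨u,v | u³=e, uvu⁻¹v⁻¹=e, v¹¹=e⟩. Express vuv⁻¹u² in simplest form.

Multiply left to right, reducing at each step:
  v · u = uv
  (uv) · v⁻¹ = u
  u · u² = e

Answer: e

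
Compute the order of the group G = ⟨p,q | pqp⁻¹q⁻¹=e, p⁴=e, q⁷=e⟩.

Enumerate words in the generators, reducing via the relations: the distinct elements are
  {e, p, q, pq, p², p³, q², q³, q⁴, q⁵, q⁶, pq², pq³, pq⁴, pq⁵, pq⁶, p²q, p³q, p²q², p²q³, p²q⁴, p²q⁵, p²q⁶, p³q², p³q³, p³q⁴, p³q⁵, p³q⁶}.
No further products give new elements, so |G| = 28.

Answer: 28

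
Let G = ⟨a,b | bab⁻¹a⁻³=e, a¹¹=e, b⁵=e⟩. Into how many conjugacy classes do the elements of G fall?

The conjugacy classes (representative and size) are:
  [e] (size 1), [a³] (size 5), [a⁶] (size 5), [a⁷b] (size 11), [a⁹b²] (size 11), [a⁷b³] (size 11), [a⁷b⁴] (size 11).
Class equation: 1 + 5 + 5 + 11 + 11 + 11 + 11 = 55 = |G|. So G has 7 conjugacy classes.

Answer: 7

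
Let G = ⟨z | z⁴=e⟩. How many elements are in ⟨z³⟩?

|⟨z³⟩| equals the order of z³. Compute successive powers until reaching e:
  (z³)¹ = z³, (z³)² = z², (z³)³ = z, (z³)⁴ = e.
The smallest positive k with (z³)ᵏ = e is 4, so |⟨z³⟩| = 4.

Answer: 4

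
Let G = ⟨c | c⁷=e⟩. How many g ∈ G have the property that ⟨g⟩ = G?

G is cyclic of order 7. An element generates G iff its order is 7, and a cyclic group of order 7 has exactly φ(7) = 6 such elements.

Answer: 6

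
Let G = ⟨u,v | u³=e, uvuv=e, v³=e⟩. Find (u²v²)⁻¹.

The order of (u²v²) is 2 (smallest k with (u²v²)ᵏ = e), so (u²v²)⁻¹ = (u²v²)¹ = u²v².
Check: (u²v²) · (u²v²) → (u²v²) · u² = v;   v · v² = e, giving e as required.

Answer: u²v²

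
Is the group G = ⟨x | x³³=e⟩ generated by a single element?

|G| = 33. The element x has order 33 (its powers give 33 distinct elements), so ⟨x⟩ = G and G is cyclic.

Answer: Yes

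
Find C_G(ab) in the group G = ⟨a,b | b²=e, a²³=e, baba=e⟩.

⟨ab⟩ ⊆ C_G(ab) since powers of ab commute with ab; so |C_G(ab)| ≥ |⟨ab⟩| = 2.
By orbit–stabilizer, |C_G(ab)| = |G| / |conj. class of ab| = 46 / 23 = 2.
The 2 elements commuting with ab are {e, ab}.

Answer: {e, ab}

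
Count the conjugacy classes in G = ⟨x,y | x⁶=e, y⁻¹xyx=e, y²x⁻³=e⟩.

The conjugacy classes (representative and size) are:
  [e] (size 1), [x] (size 2), [x²] (size 2), [x³] (size 1), [xy⁻¹] (size 3), [x²y⁻¹] (size 3).
Class equation: 1 + 2 + 2 + 1 + 3 + 3 = 12 = |G|. So G has 6 conjugacy classes.

Answer: 6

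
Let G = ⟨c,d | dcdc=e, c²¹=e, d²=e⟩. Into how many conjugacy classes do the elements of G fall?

The conjugacy classes (representative and size) are:
  [e] (size 1), [c²⁰] (size 2), [c²] (size 2), [c³] (size 2), [c¹⁷] (size 2), [c⁵] (size 2), [c⁶] (size 2), [c⁷] (size 2), [c⁸] (size 2), [c⁹] (size 2), [c¹⁰] (size 2), [d] (size 21).
Class equation: 1 + 2 + 2 + 2 + 2 + 2 + 2 + 2 + 2 + 2 + 2 + 21 = 42 = |G|. So G has 12 conjugacy classes.

Answer: 12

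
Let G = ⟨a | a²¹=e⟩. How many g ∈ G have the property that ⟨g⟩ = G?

G is cyclic of order 21. An element generates G iff its order is 21, and a cyclic group of order 21 has exactly φ(21) = 12 such elements.

Answer: 12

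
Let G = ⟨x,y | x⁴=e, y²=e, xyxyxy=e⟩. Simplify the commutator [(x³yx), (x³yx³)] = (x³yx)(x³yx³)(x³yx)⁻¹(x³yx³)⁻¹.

[(x³yx), (x³yx³)] = (x³yx)·(x³yx³)·(x³yx)⁻¹·(x³yx³)⁻¹.
  (x³yx) · (x³yx³) = x²
  (x²) · (x³yx) = xyx
  (xyx) · (xyx) = yx²y

Answer: yx²y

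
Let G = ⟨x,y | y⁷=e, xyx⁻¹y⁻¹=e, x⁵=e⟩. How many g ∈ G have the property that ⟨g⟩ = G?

G is cyclic of order 35. An element generates G iff its order is 35, and a cyclic group of order 35 has exactly φ(35) = 24 such elements.

Answer: 24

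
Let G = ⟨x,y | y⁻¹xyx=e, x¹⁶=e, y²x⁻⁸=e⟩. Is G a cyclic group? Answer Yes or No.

Every cyclic group is abelian. But x·y = xy while y·x = x⁷y⁻¹, so x·y ≠ y·x and G is not abelian. Hence G is not cyclic.

Answer: No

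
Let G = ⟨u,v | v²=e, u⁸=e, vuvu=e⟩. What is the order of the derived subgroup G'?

G' = [G, G] is generated by all commutators. The generator-pair commutators are: [u, v] = u².
The subgroup they normally generate is {e, u², u⁴, u⁶}, of order 4.
Check: |G/G'| = 16/4 = 4 is the order of the abelianisation.

Answer: 4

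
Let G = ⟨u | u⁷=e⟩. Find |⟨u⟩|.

|⟨u⟩| equals the order of u. Compute successive powers until reaching e:
  u¹ = u, u² = u², u³ = u³, u⁴ = u⁴, u⁵ = u⁵, u⁶ = u⁶, u⁷ = e.
The smallest positive k with uᵏ = e is 7, so |⟨u⟩| = 7.

Answer: 7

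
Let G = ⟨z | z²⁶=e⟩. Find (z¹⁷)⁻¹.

The order of (z¹⁷) is 26 (smallest k with (z¹⁷)ᵏ = e), so (z¹⁷)⁻¹ = (z¹⁷)²⁵ = z⁹.
Check: (z¹⁷) · (z⁹) → (z¹⁷) · z⁹ = e, giving e as required.

Answer: z⁹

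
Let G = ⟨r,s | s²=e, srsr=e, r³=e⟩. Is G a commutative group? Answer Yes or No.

r·s = rs but s·r = r²s, so r·s ≠ s·r and G is not abelian.

Answer: No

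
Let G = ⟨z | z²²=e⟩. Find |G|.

G is generated by a single element, so G is cyclic. The relator gives z²² = e and no smaller power is forced to be e, so the 22 powers {e, z, z², z³, z⁴, z⁵, z⁶, z⁷, z⁸, z⁹, z²¹, z²⁰, z¹², z¹³, z¹¹, z¹⁰, z¹⁴, z¹⁵, z¹⁶, z¹⁷, z¹⁸, z¹⁹} are distinct. Hence |G| = 22.

Answer: 22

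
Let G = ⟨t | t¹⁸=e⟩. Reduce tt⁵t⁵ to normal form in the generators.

Multiply left to right, reducing at each step:
  t · t⁵ = t⁶
  (t⁶) · t⁵ = t¹¹

Answer: t¹¹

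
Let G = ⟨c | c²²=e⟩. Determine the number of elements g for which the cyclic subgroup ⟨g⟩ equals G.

G is cyclic of order 22. An element generates G iff its order is 22, and a cyclic group of order 22 has exactly φ(22) = 10 such elements.

Answer: 10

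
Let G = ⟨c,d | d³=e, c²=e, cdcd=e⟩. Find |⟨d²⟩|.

|⟨d²⟩| equals the order of d². Compute successive powers until reaching e:
  (d²)¹ = d², (d²)² = d, (d²)³ = e.
The smallest positive k with (d²)ᵏ = e is 3, so |⟨d²⟩| = 3.

Answer: 3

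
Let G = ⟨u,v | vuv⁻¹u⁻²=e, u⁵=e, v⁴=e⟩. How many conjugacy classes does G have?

The conjugacy classes (representative and size) are:
  [e] (size 1), [u⁴] (size 4), [u²v] (size 5), [v²] (size 5), [u³v³] (size 5).
Class equation: 1 + 4 + 5 + 5 + 5 = 20 = |G|. So G has 5 conjugacy classes.

Answer: 5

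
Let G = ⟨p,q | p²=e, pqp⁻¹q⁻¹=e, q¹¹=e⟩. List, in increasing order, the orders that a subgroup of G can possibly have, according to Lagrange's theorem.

|G| = 22 = 2 · 11. By Lagrange's theorem the order of any subgroup divides 22; the divisors of 22 are 1, 2, 11, 22.

Answer: 1, 2, 11, 22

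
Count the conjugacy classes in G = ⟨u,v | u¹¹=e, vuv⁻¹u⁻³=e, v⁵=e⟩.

The conjugacy classes (representative and size) are:
  [e] (size 1), [u³] (size 5), [u⁶] (size 5), [u⁷v] (size 11), [u⁹v²] (size 11), [u⁷v³] (size 11), [u⁷v⁴] (size 11).
Class equation: 1 + 5 + 5 + 11 + 11 + 11 + 11 = 55 = |G|. So G has 7 conjugacy classes.

Answer: 7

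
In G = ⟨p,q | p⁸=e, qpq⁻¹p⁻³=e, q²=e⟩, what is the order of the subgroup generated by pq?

|⟨pq⟩| equals the order of pq. Compute successive powers until reaching e:
  (pq)¹ = pq, (pq)² = p⁴, (pq)³ = p⁵q, (pq)⁴ = e.
The smallest positive k with (pq)ᵏ = e is 4, so |⟨pq⟩| = 4.

Answer: 4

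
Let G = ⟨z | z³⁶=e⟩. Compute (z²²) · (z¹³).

Compute (z²²) · (z¹³) by multiplying left to right and reducing via the relations at each step:
  (z²²) · z¹³ = z³⁵

Answer: z³⁵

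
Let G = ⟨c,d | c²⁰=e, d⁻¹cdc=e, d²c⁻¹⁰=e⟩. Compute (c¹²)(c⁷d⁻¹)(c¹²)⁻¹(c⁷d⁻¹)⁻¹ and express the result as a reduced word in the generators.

[(c¹²), (c⁷d⁻¹)] = (c¹²)·(c⁷d⁻¹)·(c¹²)⁻¹·(c⁷d⁻¹)⁻¹.
  (c¹²) · (c⁷d⁻¹) = c⁹d
  (c⁹d) · (c⁸) = cd
  (cd) · (c⁷d) = c⁴

Answer: c⁴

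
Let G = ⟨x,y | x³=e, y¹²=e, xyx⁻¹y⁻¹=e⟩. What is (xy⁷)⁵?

Compute successive powers of (xy⁷), reducing at each step:
  (xy⁷)²: (xy⁷) · x = x²y⁷;   (x²y⁷) · y⁷ = x²y²
  (xy⁷)³: (x²y²) · x = y²;   (y²) · y⁷ = y⁹
  (xy⁷)⁴: (y⁹) · x = xy⁹;   (xy⁹) · y⁷ = xy⁴
  (xy⁷)⁵: (xy⁴) · x = x²y⁴;   (x²y⁴) · y⁷ = x²y¹¹

Answer: x²y¹¹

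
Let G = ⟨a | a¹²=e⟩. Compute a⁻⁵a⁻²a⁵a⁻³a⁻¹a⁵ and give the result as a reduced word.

Multiply left to right, reducing at each step:
  (a⁷) · a⁻² = a⁵
  (a⁵) · a⁵ = a¹⁰
  (a¹⁰) · a⁻³ = a⁷
  (a⁷) · a⁻¹ = a⁶
  (a⁶) · a⁵ = a¹¹

Answer: a¹¹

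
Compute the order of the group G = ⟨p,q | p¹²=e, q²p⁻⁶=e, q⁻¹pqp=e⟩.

Enumerate words in the generators, reducing via the relations: the distinct elements are
  {e, p, q, pq, p², p³, p⁴, p⁵, p⁶, p⁷, p⁸, p⁹, p²q, p³q, p¹¹, p¹⁰, p⁴q, p⁵q, q⁻¹, pq⁻¹, p²q⁻¹, p³q⁻¹, p⁴q⁻¹, p⁵q⁻¹}.
No further products give new elements, so |G| = 24.

Answer: 24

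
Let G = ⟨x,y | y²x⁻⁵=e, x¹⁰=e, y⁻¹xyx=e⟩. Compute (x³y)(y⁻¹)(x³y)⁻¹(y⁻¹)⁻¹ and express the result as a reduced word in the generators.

[(x³y), (y⁻¹)] = (x³y)·(y⁻¹)·(x³y)⁻¹·(y⁻¹)⁻¹.
  (x³y) · (y⁻¹) = x³
  (x³) · (x³y⁻¹) = xy
  (xy) · y = x⁶

Answer: x⁶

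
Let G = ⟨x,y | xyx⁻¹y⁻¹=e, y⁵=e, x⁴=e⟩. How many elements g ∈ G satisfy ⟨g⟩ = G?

G is cyclic of order 20. An element generates G iff its order is 20, and a cyclic group of order 20 has exactly φ(20) = 8 such elements.

Answer: 8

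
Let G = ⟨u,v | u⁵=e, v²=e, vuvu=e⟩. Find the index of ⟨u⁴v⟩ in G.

First find ord(u⁴v) by computing successive powers:
  (u⁴v)¹ = u⁴v, (u⁴v)² = e.
So |⟨u⁴v⟩| = ord(u⁴v) = 2. With |G| = 10, by Lagrange [G : ⟨u⁴v⟩] = 10/2 = 5.

Answer: 5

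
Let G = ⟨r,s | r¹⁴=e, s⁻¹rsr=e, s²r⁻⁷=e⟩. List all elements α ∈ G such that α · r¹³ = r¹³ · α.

⟨r¹³⟩ ⊆ C_G(r¹³) since powers of r¹³ commute with r¹³; so |C_G(r¹³)| ≥ |⟨r¹³⟩| = 14.
By orbit–stabilizer, |C_G(r¹³)| = |G| / |conj. class of r¹³| = 28 / 2 = 14.
The 14 elements commuting with r¹³ are {e, r, r², r³, r⁴, r⁵, r⁶, r⁷, r⁸, r⁹, r¹⁰, r¹¹, r¹², r¹³}.

Answer: {e, r, r², r³, r⁴, r⁵, r⁶, r⁷, r⁸, r⁹, r¹⁰, r¹¹, r¹², r¹³}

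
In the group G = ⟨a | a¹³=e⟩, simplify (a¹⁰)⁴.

Compute successive powers of (a¹⁰), reducing at each step:
  (a¹⁰)²: (a¹⁰) · a¹⁰ = a⁷
  (a¹⁰)³: (a⁷) · a¹⁰ = a⁴
  (a¹⁰)⁴: (a⁴) · a¹⁰ = a

Answer: a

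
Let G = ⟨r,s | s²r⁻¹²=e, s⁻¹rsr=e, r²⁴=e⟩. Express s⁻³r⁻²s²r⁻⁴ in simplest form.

Multiply left to right, reducing at each step:
  s · r⁻² = r²s
  (r²s) · s² = r²s⁻¹
  (r²s⁻¹) · r⁻⁴ = r⁶s⁻¹

Answer: r⁶s⁻¹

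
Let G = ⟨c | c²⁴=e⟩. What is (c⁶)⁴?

Compute successive powers of (c⁶), reducing at each step:
  (c⁶)²: (c⁶) · c⁶ = c¹²
  (c⁶)³: (c¹²) · c⁶ = c¹⁸
  (c⁶)⁴: (c¹⁸) · c⁶ = e

Answer: e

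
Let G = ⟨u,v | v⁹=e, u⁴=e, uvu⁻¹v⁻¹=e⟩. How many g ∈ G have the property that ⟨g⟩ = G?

G is cyclic of order 36. An element generates G iff its order is 36, and a cyclic group of order 36 has exactly φ(36) = 12 such elements.

Answer: 12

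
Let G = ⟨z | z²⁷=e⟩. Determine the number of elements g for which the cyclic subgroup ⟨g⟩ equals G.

G is cyclic of order 27. An element generates G iff its order is 27, and a cyclic group of order 27 has exactly φ(27) = 18 such elements.

Answer: 18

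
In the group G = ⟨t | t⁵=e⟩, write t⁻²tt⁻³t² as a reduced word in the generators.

Multiply left to right, reducing at each step:
  (t³) · t = t⁴
  (t⁴) · t⁻³ = t
  t · t² = t³

Answer: t³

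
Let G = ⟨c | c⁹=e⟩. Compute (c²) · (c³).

Compute (c²) · (c³) by multiplying left to right and reducing via the relations at each step:
  (c²) · c³ = c⁵

Answer: c⁵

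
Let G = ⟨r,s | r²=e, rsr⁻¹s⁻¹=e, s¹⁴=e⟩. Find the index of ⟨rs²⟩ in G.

First find ord(rs²) by computing successive powers:
  (rs²)¹ = rs², (rs²)² = s⁴, (rs²)³ = rs⁶, (rs²)⁴ = s⁸, (rs²)⁵ = rs¹⁰, (rs²)⁶ = s¹², (rs²)⁷ = r, (rs²)⁸ = s², (rs²)⁹ = rs⁴, (rs²)¹⁰ = s⁶, (rs²)¹¹ = rs⁸, (rs²)¹² = s¹⁰, (rs²)¹³ = rs¹², (rs²)¹⁴ = e.
So |⟨rs²⟩| = ord(rs²) = 14. With |G| = 28, by Lagrange [G : ⟨rs²⟩] = 28/14 = 2.

Answer: 2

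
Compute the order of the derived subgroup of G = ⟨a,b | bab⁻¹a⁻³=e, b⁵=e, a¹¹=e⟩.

G' = [G, G] is generated by all commutators. The generator-pair commutators are: [a, b] = a⁹.
The subgroup they normally generate is {e, a, a², a³, a⁴, a⁵, a⁶, a⁷, a⁸, a⁹, a¹⁰}, of order 11.
Check: |G/G'| = 55/11 = 5 is the order of the abelianisation.

Answer: 11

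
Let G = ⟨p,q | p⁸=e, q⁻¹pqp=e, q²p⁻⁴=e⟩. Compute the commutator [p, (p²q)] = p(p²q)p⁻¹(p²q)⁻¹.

[p, (p²q)] = p·(p²q)·p⁻¹·(p²q)⁻¹.
  p · (p²q) = p³q
  (p³q) · (p⁷) = q⁻¹
  (q⁻¹) · (p²q⁻¹) = p²

Answer: p²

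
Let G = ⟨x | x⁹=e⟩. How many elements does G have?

G is generated by a single element, so G is cyclic. The relator gives x⁹ = e and no smaller power is forced to be e, so the 9 powers {e, x, x², x³, x⁴, x⁵, x⁶, x⁷, x⁸} are distinct. Hence |G| = 9.

Answer: 9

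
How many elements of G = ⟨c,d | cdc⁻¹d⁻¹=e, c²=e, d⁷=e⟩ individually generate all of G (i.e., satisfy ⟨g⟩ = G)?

G is cyclic of order 14. An element generates G iff its order is 14, and a cyclic group of order 14 has exactly φ(14) = 6 such elements.

Answer: 6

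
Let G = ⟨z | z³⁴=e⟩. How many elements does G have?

G is generated by a single element, so G is cyclic. The relator gives z³⁴ = e and no smaller power is forced to be e, so the 34 powers {e, z, z², z³, z⁴, z⁵, z⁶, z⁷, z⁸, z⁹, z²², z²³, z²¹, z²⁰, z²⁴, z²⁵, z²⁶, z²⁷, z²⁸, z²⁹, z³², z³³, z³¹, z³⁰, z¹², z¹³, z¹¹, z¹⁰, z¹⁴, z¹⁵, z¹⁶, z¹⁷, z¹⁸, z¹⁹} are distinct. Hence |G| = 34.

Answer: 34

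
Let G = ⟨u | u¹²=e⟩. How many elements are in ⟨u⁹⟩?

|⟨u⁹⟩| equals the order of u⁹. Compute successive powers until reaching e:
  (u⁹)¹ = u⁹, (u⁹)² = u⁶, (u⁹)³ = u³, (u⁹)⁴ = e.
The smallest positive k with (u⁹)ᵏ = e is 4, so |⟨u⁹⟩| = 4.

Answer: 4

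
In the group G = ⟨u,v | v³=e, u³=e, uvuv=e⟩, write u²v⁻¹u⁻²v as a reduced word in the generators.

Multiply left to right, reducing at each step:
  (u²) · v⁻¹ = u²v²
  (u²v²) · u⁻² = vu²
  (vu²) · v = uv²u

Answer: uv²u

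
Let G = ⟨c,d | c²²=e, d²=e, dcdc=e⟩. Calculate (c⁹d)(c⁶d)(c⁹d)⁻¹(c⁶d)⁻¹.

[(c⁹d), (c⁶d)] = (c⁹d)·(c⁶d)·(c⁹d)⁻¹·(c⁶d)⁻¹.
  (c⁹d) · (c⁶d) = c³
  (c³) · (c⁹d) = c¹²d
  (c¹²d) · (c⁶d) = c⁶

Answer: c⁶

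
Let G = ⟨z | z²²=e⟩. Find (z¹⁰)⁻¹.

The order of (z¹⁰) is 11 (smallest k with (z¹⁰)ᵏ = e), so (z¹⁰)⁻¹ = (z¹⁰)¹⁰ = z¹².
Check: (z¹⁰) · (z¹²) → (z¹⁰) · z¹² = e, giving e as required.

Answer: z¹²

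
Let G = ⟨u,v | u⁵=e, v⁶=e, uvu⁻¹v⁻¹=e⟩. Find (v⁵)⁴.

Compute successive powers of (v⁵), reducing at each step:
  (v⁵)²: (v⁵) · v⁵ = v⁴
  (v⁵)³: (v⁴) · v⁵ = v³
  (v⁵)⁴: (v³) · v⁵ = v²

Answer: v²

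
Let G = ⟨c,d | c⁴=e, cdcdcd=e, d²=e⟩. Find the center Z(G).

An element z ∈ Z(G) iff z commutes with every generator.
For example e is central: e·c = c = c·e; e·d = d = d·e.
Whereas c ∉ Z(G) since c·d = cd ≠ dc = d·c.
Checking each of the 24 elements this way gives Z(G) = {e}, of order 1.

Answer: {e}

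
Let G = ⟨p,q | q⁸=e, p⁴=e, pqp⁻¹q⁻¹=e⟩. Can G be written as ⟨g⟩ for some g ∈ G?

|G| = 32, but the maximum element order in G is 8 < 32. No single element generates all of G, so G is not cyclic.

Answer: No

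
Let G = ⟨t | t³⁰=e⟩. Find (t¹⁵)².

Compute successive powers of (t¹⁵), reducing at each step:
  (t¹⁵)²: (t¹⁵) · t¹⁵ = e

Answer: e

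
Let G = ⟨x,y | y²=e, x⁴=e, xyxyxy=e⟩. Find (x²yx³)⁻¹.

The order of (x²yx³) is 3 (smallest k with (x²yx³)ᵏ = e), so (x²yx³)⁻¹ = (x²yx³)² = xyx².
Check: (x²yx³) · (xyx²) → (x²yx³) · x = x²y;   (x²y) · y = x²;   (x²) · x² = e, giving e as required.

Answer: xyx²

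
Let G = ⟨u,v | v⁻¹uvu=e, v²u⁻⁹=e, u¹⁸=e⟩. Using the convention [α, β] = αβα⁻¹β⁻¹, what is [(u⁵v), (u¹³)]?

[(u⁵v), (u¹³)] = (u⁵v)·(u¹³)·(u⁵v)⁻¹·(u¹³)⁻¹.
  (u⁵v) · (u¹³) = uv⁻¹
  (uv⁻¹) · (u⁵v⁻¹) = u⁵
  (u⁵) · (u⁵) = u¹⁰

Answer: u¹⁰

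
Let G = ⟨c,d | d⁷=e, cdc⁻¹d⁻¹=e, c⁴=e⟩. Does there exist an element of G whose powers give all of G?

|G| = 28. The element cd has order 28 (its powers give 28 distinct elements), so ⟨cd⟩ = G and G is cyclic.

Answer: Yes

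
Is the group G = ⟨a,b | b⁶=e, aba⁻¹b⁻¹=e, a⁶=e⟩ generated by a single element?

|G| = 36, but the maximum element order in G is 6 < 36. No single element generates all of G, so G is not cyclic.

Answer: No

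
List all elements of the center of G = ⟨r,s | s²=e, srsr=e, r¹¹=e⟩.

An element z ∈ Z(G) iff z commutes with every generator.
For example e is central: e·r = r = r·e; e·s = s = s·e.
Whereas r ∉ Z(G) since r·s = rs ≠ r¹⁰s = s·r.
Checking each of the 22 elements this way gives Z(G) = {e}, of order 1.

Answer: {e}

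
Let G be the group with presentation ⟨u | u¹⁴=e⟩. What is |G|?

G is generated by a single element, so G is cyclic. The relator gives u¹⁴ = e and no smaller power is forced to be e, so the 14 powers {e, u, u², u³, u⁴, u⁵, u⁶, u⁷, u⁸, u⁹, u¹², u¹³, u¹¹, u¹⁰} are distinct. Hence |G| = 14.

Answer: 14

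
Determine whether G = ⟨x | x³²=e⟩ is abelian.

G has a single generator, so G is cyclic and hence abelian.

Answer: Yes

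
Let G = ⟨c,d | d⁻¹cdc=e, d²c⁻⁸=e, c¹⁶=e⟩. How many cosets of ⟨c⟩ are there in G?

First find ord(c) by computing successive powers:
  c¹ = c, c² = c², c³ = c³, c⁴ = c⁴, c⁵ = c⁵, c⁶ = c⁶, c⁷ = c⁷, c⁸ = c⁸, c⁹ = c⁹, c¹⁰ = c¹⁰, c¹¹ = c¹¹, c¹² = c¹², c¹³ = c¹³, c¹⁴ = c¹⁴, c¹⁵ = c¹⁵, c¹⁶ = e.
So |⟨c⟩| = ord(c) = 16. With |G| = 32, by Lagrange [G : ⟨c⟩] = 32/16 = 2.

Answer: 2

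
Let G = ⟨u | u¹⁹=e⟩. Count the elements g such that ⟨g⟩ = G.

G is cyclic of order 19. An element generates G iff its order is 19, and a cyclic group of order 19 has exactly φ(19) = 18 such elements.

Answer: 18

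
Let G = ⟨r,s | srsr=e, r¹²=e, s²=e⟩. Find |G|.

Enumerate words in the generators, reducing via the relations: the distinct elements are
  {e, r, s, rs, r², r³, r⁴, r⁵, r⁶, r⁷, r⁸, r⁹, r²s, r³s, r¹¹, r¹⁰, r⁴s, r⁵s, r⁶s, r⁷s, r⁸s, r⁹s, r¹¹s, r¹⁰s}.
No further products give new elements, so |G| = 24.

Answer: 24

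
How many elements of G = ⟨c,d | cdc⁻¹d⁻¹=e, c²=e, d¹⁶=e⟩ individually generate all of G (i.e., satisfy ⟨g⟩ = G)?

⟨g⟩ = G would require ord(g) = |G| = 32, but the maximum element order in G is 16 < 32. So G is not cyclic and no single element generates it: the count is 0.

Answer: 0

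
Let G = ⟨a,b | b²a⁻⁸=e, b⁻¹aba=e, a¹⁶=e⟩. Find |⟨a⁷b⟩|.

|⟨a⁷b⟩| equals the order of a⁷b. Compute successive powers until reaching e:
  (a⁷b)¹ = a⁷b, (a⁷b)² = a⁸, (a⁷b)³ = a⁷b⁻¹, (a⁷b)⁴ = e.
The smallest positive k with (a⁷b)ᵏ = e is 4, so |⟨a⁷b⟩| = 4.

Answer: 4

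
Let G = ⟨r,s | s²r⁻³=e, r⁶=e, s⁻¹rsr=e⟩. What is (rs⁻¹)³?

Compute successive powers of (rs⁻¹), reducing at each step:
  (rs⁻¹)²: (rs⁻¹) · r = s⁻¹;   (s⁻¹) · s⁻¹ = r³
  (rs⁻¹)³: (r³) · r = r⁴;   (r⁴) · s⁻¹ = rs

Answer: rs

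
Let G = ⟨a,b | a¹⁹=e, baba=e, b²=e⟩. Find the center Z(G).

An element z ∈ Z(G) iff z commutes with every generator.
For example e is central: e·a = a = a·e; e·b = b = b·e.
Whereas a ∉ Z(G) since a·b = ab ≠ a¹⁸b = b·a.
Checking each of the 38 elements this way gives Z(G) = {e}, of order 1.

Answer: {e}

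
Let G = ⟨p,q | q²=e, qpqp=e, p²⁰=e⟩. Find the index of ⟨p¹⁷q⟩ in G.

First find ord(p¹⁷q) by computing successive powers:
  (p¹⁷q)¹ = p¹⁷q, (p¹⁷q)² = e.
So |⟨p¹⁷q⟩| = ord(p¹⁷q) = 2. With |G| = 40, by Lagrange [G : ⟨p¹⁷q⟩] = 40/2 = 20.

Answer: 20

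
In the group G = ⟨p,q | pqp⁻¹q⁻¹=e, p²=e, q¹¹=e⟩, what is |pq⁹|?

Compute successive powers until reaching e:
  (pq⁹)¹ = pq⁹, (pq⁹)² = q⁷, (pq⁹)³ = pq⁵, (pq⁹)⁴ = q³, (pq⁹)⁵ = pq, (pq⁹)⁶ = q¹⁰, (pq⁹)⁷ = pq⁸, (pq⁹)⁸ = q⁶, (pq⁹)⁹ = pq⁴, (pq⁹)¹⁰ = q², (pq⁹)¹¹ = p, (pq⁹)¹² = q⁹, (pq⁹)¹³ = pq⁷, (pq⁹)¹⁴ = q⁵, (pq⁹)¹⁵ = pq³, (pq⁹)¹⁶ = q, (pq⁹)¹⁷ = pq¹⁰, (pq⁹)¹⁸ = q⁸, (pq⁹)¹⁹ = pq⁶, (pq⁹)²⁰ = q⁴, (pq⁹)²¹ = pq², (pq⁹)²² = e.
The smallest positive k with (pq⁹)ᵏ = e is 22.

Answer: 22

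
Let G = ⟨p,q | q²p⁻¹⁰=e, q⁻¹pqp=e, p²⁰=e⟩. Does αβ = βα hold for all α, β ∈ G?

p·q = pq but q·p = p⁹q⁻¹, so p·q ≠ q·p and G is not abelian.

Answer: No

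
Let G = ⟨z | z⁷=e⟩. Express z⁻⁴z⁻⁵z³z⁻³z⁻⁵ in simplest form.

Multiply left to right, reducing at each step:
  (z³) · z⁻⁵ = z⁵
  (z⁵) · z³ = z
  z · z⁻³ = z⁵
  (z⁵) · z⁻⁵ = e

Answer: e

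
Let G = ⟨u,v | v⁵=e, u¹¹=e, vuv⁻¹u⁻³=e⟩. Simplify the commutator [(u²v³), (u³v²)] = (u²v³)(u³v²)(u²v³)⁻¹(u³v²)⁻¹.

[(u²v³), (u³v²)] = (u²v³)·(u³v²)·(u²v³)⁻¹·(u³v²)⁻¹.
  (u²v³) · (u³v²) = u⁶
  (u⁶) · (u⁴v²) = u¹⁰v²
  (u¹⁰v²) · (u⁷v³) = u⁷

Answer: u⁷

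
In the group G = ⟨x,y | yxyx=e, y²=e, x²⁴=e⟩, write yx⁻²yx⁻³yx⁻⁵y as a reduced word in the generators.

Multiply left to right, reducing at each step:
  y · x⁻² = x²y
  (x²y) · y = x²
  (x²) · x⁻³ = x²³
  (x²³) · y = x²³y
  (x²³y) · x⁻⁵ = x⁴y
  (x⁴y) · y = x⁴

Answer: x⁴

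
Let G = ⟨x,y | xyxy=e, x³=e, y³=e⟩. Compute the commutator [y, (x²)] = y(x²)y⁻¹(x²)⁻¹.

[y, (x²)] = y·(x²)·y⁻¹·(x²)⁻¹.
  y · (x²) = yx²
  (yx²) · (y²) = y²x
  (y²x) · x = xy

Answer: xy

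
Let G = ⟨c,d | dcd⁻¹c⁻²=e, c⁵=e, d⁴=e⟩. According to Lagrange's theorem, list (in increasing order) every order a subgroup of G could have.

|G| = 20 = 2² · 5. By Lagrange's theorem the order of any subgroup divides 20; the divisors of 20 are 1, 2, 4, 5, 10, 20.

Answer: 1, 2, 4, 5, 10, 20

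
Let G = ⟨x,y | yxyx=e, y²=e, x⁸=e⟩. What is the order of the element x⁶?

Compute successive powers until reaching e:
  (x⁶)¹ = x⁶, (x⁶)² = x⁴, (x⁶)³ = x², (x⁶)⁴ = e.
The smallest positive k with (x⁶)ᵏ = e is 4.

Answer: 4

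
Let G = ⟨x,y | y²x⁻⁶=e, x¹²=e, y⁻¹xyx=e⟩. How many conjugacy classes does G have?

The conjugacy classes (representative and size) are:
  [e] (size 1), [x¹¹] (size 2), [x²] (size 2), [x⁹] (size 2), [x⁴] (size 2), [x⁵] (size 2), [x⁶] (size 1), [x²y] (size 6), [xy] (size 6).
Class equation: 1 + 2 + 2 + 2 + 2 + 2 + 1 + 6 + 6 = 24 = |G|. So G has 9 conjugacy classes.

Answer: 9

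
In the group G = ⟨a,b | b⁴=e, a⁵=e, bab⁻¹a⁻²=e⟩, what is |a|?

Compute successive powers until reaching e:
  a¹ = a, a² = a², a³ = a³, a⁴ = a⁴, a⁵ = e.
The smallest positive k with aᵏ = e is 5.

Answer: 5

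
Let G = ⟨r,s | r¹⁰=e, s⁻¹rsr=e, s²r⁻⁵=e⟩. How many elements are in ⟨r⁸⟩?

|⟨r⁸⟩| equals the order of r⁸. Compute successive powers until reaching e:
  (r⁸)¹ = r⁸, (r⁸)² = r⁶, (r⁸)³ = r⁴, (r⁸)⁴ = r², (r⁸)⁵ = e.
The smallest positive k with (r⁸)ᵏ = e is 5, so |⟨r⁸⟩| = 5.

Answer: 5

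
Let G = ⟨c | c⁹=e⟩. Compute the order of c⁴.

Compute successive powers until reaching e:
  (c⁴)¹ = c⁴, (c⁴)² = c⁸, (c⁴)³ = c³, (c⁴)⁴ = c⁷, (c⁴)⁵ = c², (c⁴)⁶ = c⁶, (c⁴)⁷ = c, (c⁴)⁸ = c⁵, (c⁴)⁹ = e.
The smallest positive k with (c⁴)ᵏ = e is 9.

Answer: 9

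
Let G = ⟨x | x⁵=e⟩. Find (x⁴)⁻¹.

The order of (x⁴) is 5 (smallest k with (x⁴)ᵏ = e), so (x⁴)⁻¹ = (x⁴)⁴ = x.
Check: (x⁴) · x → (x⁴) · x = e, giving e as required.

Answer: x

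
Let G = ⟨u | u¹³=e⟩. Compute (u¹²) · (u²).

Compute (u¹²) · (u²) by multiplying left to right and reducing via the relations at each step:
  (u¹²) · u² = u

Answer: u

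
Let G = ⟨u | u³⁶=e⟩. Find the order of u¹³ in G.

Compute successive powers until reaching e:
  (u¹³)¹ = u¹³, (u¹³)² = u²⁶, (u¹³)³ = u³, (u¹³)⁴ = u¹⁶, (u¹³)⁵ = u²⁹, (u¹³)⁶ = u⁶, (u¹³)⁷ = u¹⁹, (u¹³)⁸ = u³², (u¹³)⁹ = u⁹, (u¹³)¹⁰ = u²², (u¹³)¹¹ = u³⁵, (u¹³)¹² = u¹², (u¹³)¹³ = u²⁵, (u¹³)¹⁴ = u², (u¹³)¹⁵ = u¹⁵, (u¹³)¹⁶ = u²⁸, (u¹³)¹⁷ = u⁵, (u¹³)¹⁸ = u¹⁸, (u¹³)¹⁹ = u³¹, (u¹³)²⁰ = u⁸, (u¹³)²¹ = u²¹, (u¹³)²² = u³⁴, (u¹³)²³ = u¹¹, (u¹³)²⁴ = u²⁴, (u¹³)²⁵ = u, (u¹³)²⁶ = u¹⁴, (u¹³)²⁷ = u²⁷, (u¹³)²⁸ = u⁴, (u¹³)²⁹ = u¹⁷, (u¹³)³⁰ = u³⁰, (u¹³)³¹ = u⁷, (u¹³)³² = u²⁰, (u¹³)³³ = u³³, (u¹³)³⁴ = u¹⁰, (u¹³)³⁵ = u²³, (u¹³)³⁶ = e.
The smallest positive k with (u¹³)ᵏ = e is 36.

Answer: 36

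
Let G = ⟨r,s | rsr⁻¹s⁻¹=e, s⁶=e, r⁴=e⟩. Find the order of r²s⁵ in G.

Compute successive powers until reaching e:
  (r²s⁵)¹ = r²s⁵, (r²s⁵)² = s⁴, (r²s⁵)³ = r²s³, (r²s⁵)⁴ = s², (r²s⁵)⁵ = r²s, (r²s⁵)⁶ = e.
The smallest positive k with (r²s⁵)ᵏ = e is 6.

Answer: 6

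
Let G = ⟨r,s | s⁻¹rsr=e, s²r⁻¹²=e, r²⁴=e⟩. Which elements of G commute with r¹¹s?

⟨r¹¹s⟩ ⊆ C_G(r¹¹s) since powers of r¹¹s commute with r¹¹s; so |C_G(r¹¹s)| ≥ |⟨r¹¹s⟩| = 4.
By orbit–stabilizer, |C_G(r¹¹s)| = |G| / |conj. class of r¹¹s| = 48 / 12 = 4.
The 4 elements commuting with r¹¹s are {e, r¹², r¹¹s, r¹¹s⁻¹}.

Answer: {e, r¹², r¹¹s, r¹¹s⁻¹}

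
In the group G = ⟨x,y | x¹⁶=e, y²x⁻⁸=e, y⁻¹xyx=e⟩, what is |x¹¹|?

Compute successive powers until reaching e:
  (x¹¹)¹ = x¹¹, (x¹¹)² = x⁶, (x¹¹)³ = x, (x¹¹)⁴ = x¹², (x¹¹)⁵ = x⁷, (x¹¹)⁶ = x², (x¹¹)⁷ = x¹³, (x¹¹)⁸ = x⁸, (x¹¹)⁹ = x³, (x¹¹)¹⁰ = x¹⁴, (x¹¹)¹¹ = x⁹, (x¹¹)¹² = x⁴, (x¹¹)¹³ = x¹⁵, (x¹¹)¹⁴ = x¹⁰, (x¹¹)¹⁵ = x⁵, (x¹¹)¹⁶ = e.
The smallest positive k with (x¹¹)ᵏ = e is 16.

Answer: 16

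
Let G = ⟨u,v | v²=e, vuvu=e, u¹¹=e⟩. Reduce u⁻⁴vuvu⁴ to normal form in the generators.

Multiply left to right, reducing at each step:
  (u⁷) · v = u⁷v
  (u⁷v) · u = u⁶v
  (u⁶v) · v = u⁶
  (u⁶) · u⁴ = u¹⁰

Answer: u¹⁰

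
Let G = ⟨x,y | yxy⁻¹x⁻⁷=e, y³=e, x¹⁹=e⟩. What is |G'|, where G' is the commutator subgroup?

G' = [G, G] is generated by all commutators. The generator-pair commutators are: [x, y] = x¹³.
The subgroup they normally generate is {e, x, x², x³, x⁴, x⁵, x⁶, x⁷, x⁸, x⁹, x¹⁰, x¹¹, x¹², x¹³, x¹⁴, x¹⁵, x¹⁶, x¹⁷, x¹⁸}, of order 19.
Check: |G/G'| = 57/19 = 3 is the order of the abelianisation.

Answer: 19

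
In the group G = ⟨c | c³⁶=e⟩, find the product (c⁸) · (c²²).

Compute (c⁸) · (c²²) by multiplying left to right and reducing via the relations at each step:
  (c⁸) · c²² = c³⁰

Answer: c³⁰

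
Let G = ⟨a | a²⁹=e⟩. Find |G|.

G is generated by a single element, so G is cyclic. The relator gives a²⁹ = e and no smaller power is forced to be e, so the 29 powers {a, e, a², a³, a⁴, a⁵, a⁶, a⁷, a⁸, a⁹, a²², a²³, a²¹, a²⁰, a²⁴, a²⁵, a²⁶, a²⁷, a²⁸, a¹², a¹³, a¹¹, a¹⁰, a¹⁴, a¹⁵, a¹⁶, a¹⁷, a¹⁸, a¹⁹} are distinct. Hence |G| = 29.

Answer: 29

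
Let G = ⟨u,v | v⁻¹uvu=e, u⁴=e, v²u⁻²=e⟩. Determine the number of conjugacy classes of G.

The conjugacy classes (representative and size) are:
  [e] (size 1), [u³] (size 2), [u²] (size 1), [v⁻¹] (size 2), [uv⁻¹] (size 2).
Class equation: 1 + 2 + 1 + 2 + 2 = 8 = |G|. So G has 5 conjugacy classes.

Answer: 5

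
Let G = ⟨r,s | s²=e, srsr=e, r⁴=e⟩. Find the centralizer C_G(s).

⟨s⟩ ⊆ C_G(s) since powers of s commute with s; so |C_G(s)| ≥ |⟨s⟩| = 2.
By orbit–stabilizer, |C_G(s)| = |G| / |conj. class of s| = 8 / 2 = 4.
The 4 elements commuting with s are {e, r², s, r²s}.

Answer: {e, r², s, r²s}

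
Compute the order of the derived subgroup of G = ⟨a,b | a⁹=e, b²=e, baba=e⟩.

G' = [G, G] is generated by all commutators. The generator-pair commutators are: [a, b] = a².
The subgroup they normally generate is {e, a, a², a³, a⁴, a⁵, a⁶, a⁷, a⁸}, of order 9.
Check: |G/G'| = 18/9 = 2 is the order of the abelianisation.

Answer: 9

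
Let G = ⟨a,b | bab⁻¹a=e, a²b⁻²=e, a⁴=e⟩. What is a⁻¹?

The order of a is 4 (smallest k with aᵏ = e), so a⁻¹ = a³ = a³.
Check: a · (a³) → a · a³ = e, giving e as required.

Answer: a³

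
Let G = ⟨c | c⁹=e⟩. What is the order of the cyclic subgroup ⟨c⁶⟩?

|⟨c⁶⟩| equals the order of c⁶. Compute successive powers until reaching e:
  (c⁶)¹ = c⁶, (c⁶)² = c³, (c⁶)³ = e.
The smallest positive k with (c⁶)ᵏ = e is 3, so |⟨c⁶⟩| = 3.

Answer: 3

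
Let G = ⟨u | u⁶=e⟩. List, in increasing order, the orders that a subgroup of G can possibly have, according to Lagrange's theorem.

|G| = 6 = 2 · 3. By Lagrange's theorem the order of any subgroup divides 6; the divisors of 6 are 1, 2, 3, 6.

Answer: 1, 2, 3, 6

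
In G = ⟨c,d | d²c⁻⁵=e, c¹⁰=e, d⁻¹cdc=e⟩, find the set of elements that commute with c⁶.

⟨c⁶⟩ ⊆ C_G(c⁶) since powers of c⁶ commute with c⁶; so |C_G(c⁶)| ≥ |⟨c⁶⟩| = 5.
By orbit–stabilizer, |C_G(c⁶)| = |G| / |conj. class of c⁶| = 20 / 2 = 10.
The 10 elements commuting with c⁶ are {e, c, c², c³, c⁴, c⁵, c⁶, c⁷, c⁸, c⁹}.

Answer: {e, c, c², c³, c⁴, c⁵, c⁶, c⁷, c⁸, c⁹}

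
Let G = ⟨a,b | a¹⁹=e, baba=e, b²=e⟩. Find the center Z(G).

An element z ∈ Z(G) iff z commutes with every generator.
For example e is central: e·a = a = a·e; e·b = b = b·e.
Whereas a ∉ Z(G) since a·b = ab ≠ a¹⁸b = b·a.
Checking each of the 38 elements this way gives Z(G) = {e}, of order 1.

Answer: {e}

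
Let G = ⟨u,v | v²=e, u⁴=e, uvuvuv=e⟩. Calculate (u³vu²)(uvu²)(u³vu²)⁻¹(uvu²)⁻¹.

[(u³vu²), (uvu²)] = (u³vu²)·(uvu²)·(u³vu²)⁻¹·(uvu²)⁻¹.
  (u³vu²) · (uvu²) = vu³
  (vu³) · (u²vu) = u³v
  (u³v) · (u²vu³) = vu²v

Answer: vu²v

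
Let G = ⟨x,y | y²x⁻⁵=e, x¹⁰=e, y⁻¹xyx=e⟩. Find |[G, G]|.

G' = [G, G] is generated by all commutators. The generator-pair commutators are: [x, y] = x².
The subgroup they normally generate is {e, x², x⁴, x⁶, x⁸}, of order 5.
Check: |G/G'| = 20/5 = 4 is the order of the abelianisation.

Answer: 5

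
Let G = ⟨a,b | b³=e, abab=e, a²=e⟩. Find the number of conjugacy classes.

The conjugacy classes (representative and size) are:
  [e] (size 1), [ab²] (size 3), [b²] (size 2).
Class equation: 1 + 3 + 2 = 6 = |G|. So G has 3 conjugacy classes.

Answer: 3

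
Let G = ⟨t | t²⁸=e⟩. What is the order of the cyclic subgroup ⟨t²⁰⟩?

|⟨t²⁰⟩| equals the order of t²⁰. Compute successive powers until reaching e:
  (t²⁰)¹ = t²⁰, (t²⁰)² = t¹², (t²⁰)³ = t⁴, (t²⁰)⁴ = t²⁴, (t²⁰)⁵ = t¹⁶, (t²⁰)⁶ = t⁸, (t²⁰)⁷ = e.
The smallest positive k with (t²⁰)ᵏ = e is 7, so |⟨t²⁰⟩| = 7.

Answer: 7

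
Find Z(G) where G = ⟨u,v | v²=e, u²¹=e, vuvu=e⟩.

An element z ∈ Z(G) iff z commutes with every generator.
For example e is central: e·u = u = u·e; e·v = v = v·e.
Whereas u ∉ Z(G) since u·v = uv ≠ u²⁰v = v·u.
Checking each of the 42 elements this way gives Z(G) = {e}, of order 1.

Answer: {e}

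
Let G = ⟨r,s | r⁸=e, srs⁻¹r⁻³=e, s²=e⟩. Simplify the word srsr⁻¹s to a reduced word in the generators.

Multiply left to right, reducing at each step:
  s · r = r³s
  (r³s) · s = r³
  (r³) · r⁻¹ = r²
  (r²) · s = r²s

Answer: r²s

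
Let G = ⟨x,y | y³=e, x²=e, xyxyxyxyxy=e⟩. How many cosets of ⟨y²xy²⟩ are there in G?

First find ord(y²xy²) by computing successive powers:
  (y²xy²)¹ = y²xy², (y²xy²)² = y²xyxy², (y²xy²)³ = yxy²xy, (y²xy²)⁴ = yxy, (y²xy²)⁵ = e.
So |⟨y²xy²⟩| = ord(y²xy²) = 5. With |G| = 60, by Lagrange [G : ⟨y²xy²⟩] = 60/5 = 12.

Answer: 12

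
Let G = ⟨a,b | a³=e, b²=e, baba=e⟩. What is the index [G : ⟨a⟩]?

First find ord(a) by computing successive powers:
  a¹ = a, a² = a², a³ = e.
So |⟨a⟩| = ord(a) = 3. With |G| = 6, by Lagrange [G : ⟨a⟩] = 6/3 = 2.

Answer: 2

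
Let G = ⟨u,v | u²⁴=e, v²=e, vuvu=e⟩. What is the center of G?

An element z ∈ Z(G) iff z commutes with every generator.
For example u¹² is central: (u¹²)·u = u¹³ = u·(u¹²); (u¹²)·v = u¹²v = v·(u¹²).
Whereas u ∉ Z(G) since u·v = uv ≠ u²³v = v·u.
Checking each of the 48 elements this way gives Z(G) = {e, u¹²}, of order 2.

Answer: {e, u¹²}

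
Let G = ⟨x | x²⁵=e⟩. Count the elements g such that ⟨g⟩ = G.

G is cyclic of order 25. An element generates G iff its order is 25, and a cyclic group of order 25 has exactly φ(25) = 20 such elements.

Answer: 20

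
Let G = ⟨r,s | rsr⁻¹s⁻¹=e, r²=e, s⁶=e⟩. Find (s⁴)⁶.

Compute successive powers of (s⁴), reducing at each step:
  (s⁴)²: (s⁴) · s⁴ = s²
  (s⁴)³: (s²) · s⁴ = e
  (s⁴)⁴: e · s⁴ = s⁴
  (s⁴)⁵: (s⁴) · s⁴ = s²
  (s⁴)⁶: (s²) · s⁴ = e

Answer: e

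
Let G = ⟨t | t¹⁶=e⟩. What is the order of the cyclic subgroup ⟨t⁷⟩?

|⟨t⁷⟩| equals the order of t⁷. Compute successive powers until reaching e:
  (t⁷)¹ = t⁷, (t⁷)² = t¹⁴, (t⁷)³ = t⁵, (t⁷)⁴ = t¹², (t⁷)⁵ = t³, (t⁷)⁶ = t¹⁰, (t⁷)⁷ = t, (t⁷)⁸ = t⁸, (t⁷)⁹ = t¹⁵, (t⁷)¹⁰ = t⁶, (t⁷)¹¹ = t¹³, (t⁷)¹² = t⁴, (t⁷)¹³ = t¹¹, (t⁷)¹⁴ = t², (t⁷)¹⁵ = t⁹, (t⁷)¹⁶ = e.
The smallest positive k with (t⁷)ᵏ = e is 16, so |⟨t⁷⟩| = 16.

Answer: 16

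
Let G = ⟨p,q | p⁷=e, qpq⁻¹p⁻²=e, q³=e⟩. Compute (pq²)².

Compute successive powers of (pq²), reducing at each step:
  (pq²)²: (pq²) · p = p⁵q²;   (p⁵q²) · q² = p⁵q

Answer: p⁵q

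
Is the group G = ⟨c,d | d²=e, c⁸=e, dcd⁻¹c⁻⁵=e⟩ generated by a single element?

Every cyclic group is abelian. But c·d = cd while d·c = c⁵d, so c·d ≠ d·c and G is not abelian. Hence G is not cyclic.

Answer: No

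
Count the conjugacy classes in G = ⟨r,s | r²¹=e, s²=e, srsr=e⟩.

The conjugacy classes (representative and size) are:
  [e] (size 1), [r²⁰] (size 2), [r²] (size 2), [r³] (size 2), [r¹⁷] (size 2), [r⁵] (size 2), [r⁶] (size 2), [r⁷] (size 2), [r⁸] (size 2), [r⁹] (size 2), [r¹⁰] (size 2), [s] (size 21).
Class equation: 1 + 2 + 2 + 2 + 2 + 2 + 2 + 2 + 2 + 2 + 2 + 21 = 42 = |G|. So G has 12 conjugacy classes.

Answer: 12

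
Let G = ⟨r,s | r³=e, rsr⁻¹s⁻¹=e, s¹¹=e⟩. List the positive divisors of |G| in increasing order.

|G| = 33 = 3 · 11. By Lagrange's theorem the order of any subgroup divides 33; the divisors of 33 are 1, 3, 11, 33.

Answer: 1, 3, 11, 33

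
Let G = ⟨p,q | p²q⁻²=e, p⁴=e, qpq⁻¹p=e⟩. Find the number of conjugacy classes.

The conjugacy classes (representative and size) are:
  [e] (size 1), [p³] (size 2), [p²] (size 1), [q⁻¹] (size 2), [pq] (size 2).
Class equation: 1 + 2 + 1 + 2 + 2 = 8 = |G|. So G has 5 conjugacy classes.

Answer: 5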